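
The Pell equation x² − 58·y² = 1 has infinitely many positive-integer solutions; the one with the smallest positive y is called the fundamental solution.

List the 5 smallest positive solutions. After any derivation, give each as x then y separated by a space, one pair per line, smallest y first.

19603 2574
768555217 100916244
30131975818099 3956522259690
1181354243155834177 155119411612489896
46316174427035658925363 6081611647722756602886

d=58: √d = [7; 1,1,1,1,1,1,14] (ℓ=7, odd), read p_13/q_13
i=0: a=7 ⇒ p=7, q=1
…
i=3: a=1 ⇒ p=23, q=3
i=4: a=1 ⇒ p=38, q=5
i=5: a=1 ⇒ p=61, q=8
…
i=7: a=14 ⇒ p=1447, q=190
i=8: a=1 ⇒ p=1546, q=203
i=9: a=1 ⇒ p=2993, q=393
…
i=11: a=1 ⇒ p=7532, q=989
i=12: a=1 ⇒ p=12071, q=1585
i=13: a=1 ⇒ p=19603, q=2574
fundamental: x₁=19603, y₁=2574  (since 384277609 − 58·6625476 = 1)
(x_2, y_2) = (19603·19603 + 58·2574·2574, 19603·2574 + 2574·19603) = (768555217, 100916244)
(x_3, y_3) = (19603·768555217 + 58·2574·100916244, 19603·100916244 + 2574·768555217) = (30131975818099, 3956522259690)
(x_4, y_4) = (19603·30131975818099 + 58·2574·3956522259690, 19603·3956522259690 + 2574·30131975818099) = (1181354243155834177, 155119411612489896)
(x_5, y_5) = (19603·1181354243155834177 + 58·2574·155119411612489896, 19603·155119411612489896 + 2574·1181354243155834177) = (46316174427035658925363, 6081611647722756602886)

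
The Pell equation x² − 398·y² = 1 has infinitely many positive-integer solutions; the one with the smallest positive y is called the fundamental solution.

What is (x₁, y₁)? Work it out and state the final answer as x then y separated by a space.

399 20

[19; 1,18,1,38] for √398; ℓ=4 ⇒ convergent index 3
k=0  a_k=19  p_k/q_k = 19/1
…
k=2  a_k=18  p_k/q_k = 379/19
k=3  a_k=1  p_k/q_k = 399/20
fundamental: x₁=399, y₁=20  (since 159201 − 398·400 = 1)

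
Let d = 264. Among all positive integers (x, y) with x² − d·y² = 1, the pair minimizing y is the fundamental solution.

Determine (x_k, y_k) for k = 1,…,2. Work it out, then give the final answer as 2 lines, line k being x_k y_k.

65 4
8449 520

√264 = [16; 4,32, …], period ℓ=2 (even) → k=1
a_0=16:  p_0=16·1+0=16,  q_0=16·0+1=1
a_1=4:  p_1=4·16+1=65,  q_1=4·1+0=4
(x₁, y₁) = (65, 4);  65² − 264·4² = 1 ✓
k=2:  x_2 = 65·65+264·4·4 = 8449,  y_2 = 65·4+4·65 = 520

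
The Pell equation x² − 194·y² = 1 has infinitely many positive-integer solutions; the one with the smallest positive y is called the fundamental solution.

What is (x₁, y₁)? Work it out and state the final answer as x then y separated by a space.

[13; 1,12,1,26] for √194; ℓ=4 ⇒ convergent index 3
i=0: a=13 ⇒ p=13, q=1
…
i=2: a=12 ⇒ p=181, q=13
i=3: a=1 ⇒ p=195, q=14
(x₁, y₁) = (195, 14);  195² − 194·14² = 1 ✓

195 14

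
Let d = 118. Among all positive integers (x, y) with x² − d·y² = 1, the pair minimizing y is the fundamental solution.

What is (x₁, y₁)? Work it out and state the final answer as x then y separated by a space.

√118 = [10; 1,6,3,2,10,2,3,6,1,20, …], period ℓ=10 (even) → k=9
a_0=10:  p_0=10·1+0=10,  q_0=10·0+1=1
…
a_3=3:  p_3=3·76+11=239,  q_3=3·7+1=22
…
a_8=6:  p_8=6·42115+12112=264802,  q_8=6·3877+1115=24377
a_9=1:  p_9=1·264802+42115=306917,  q_9=1·24377+3877=28254
→ (306917, 28254).  Check: 306917²=94198044889, 118·28254²=94198044888, difference 1.

306917 28254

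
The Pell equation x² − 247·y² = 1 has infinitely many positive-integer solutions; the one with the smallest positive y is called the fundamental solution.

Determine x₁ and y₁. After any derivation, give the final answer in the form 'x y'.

85292 5427

d=247: √d = [15; 1,2,1,1,9,1,9,1,1,2,1,30] (ℓ=12, even), read p_11/q_11
a_0=15:  p_0=15·1+0=15,  q_0=15·0+1=1
a_1=1:  p_1=1·15+1=16,  q_1=1·1+0=1
a_2=2:  p_2=2·16+15=47,  q_2=2·1+1=3
a_3=1:  p_3=1·47+16=63,  q_3=1·3+1=4
a_4=1:  p_4=1·63+47=110,  q_4=1·4+3=7
a_5=9:  p_5=9·110+63=1053,  q_5=9·7+4=67
…
a_8=1:  p_8=1·11520+1163=12683,  q_8=1·733+74=807
…
a_10=2:  p_10=2·24203+12683=61089,  q_10=2·1540+807=3887
a_11=1:  p_11=1·61089+24203=85292,  q_11=1·3887+1540=5427
(x₁, y₁) = (85292, 5427);  85292² − 247·5427² = 1 ✓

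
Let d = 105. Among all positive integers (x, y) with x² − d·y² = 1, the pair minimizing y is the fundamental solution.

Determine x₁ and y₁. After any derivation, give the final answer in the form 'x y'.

41 4

√105 → a₀=10, period (4,20); ℓ=2 even so k=1
k=0  a_k=10  p_k/q_k = 10/1
k=1  a_k=4  p_k/q_k = 41/4
→ (41, 4).  Check: 41²=1681, 105·4²=1680, difference 1.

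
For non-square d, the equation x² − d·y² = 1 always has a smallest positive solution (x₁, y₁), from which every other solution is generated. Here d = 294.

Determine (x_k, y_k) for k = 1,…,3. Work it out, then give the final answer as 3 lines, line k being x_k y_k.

4801 280
46099201 2688560
442644523201 25815552840

d=294: √d = [17; 6,1,4,1,6,34] (ℓ=6, even), read p_5/q_5
i=0: a=17 ⇒ p=17, q=1
i=1: a=6 ⇒ p=103, q=6
…
i=3: a=4 ⇒ p=583, q=34
i=4: a=1 ⇒ p=703, q=41
i=5: a=6 ⇒ p=4801, q=280
fundamental: x₁=4801, y₁=280  (since 23049601 − 294·78400 = 1)
n=2: (4801,280)∘(4801,280) = (4801·4801+294·280·280, 4801·280+280·4801) = (46099201,2688560)
n=3: (46099201,2688560)∘(4801,280) = (4801·46099201+294·280·2688560, 4801·2688560+280·46099201) = (442644523201,25815552840)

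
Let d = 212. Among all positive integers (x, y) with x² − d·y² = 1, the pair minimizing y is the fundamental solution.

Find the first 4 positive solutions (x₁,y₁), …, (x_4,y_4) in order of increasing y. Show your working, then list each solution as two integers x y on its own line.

66249 4550
8777860001 602865900
1163048894346249 79878526013650
154101652394311440001 10583744939153731800

√212 = [14; 1,1,3,1,1,…,1,1,28, …], period ℓ=14 (even) → k=13
k=0  a_k=14  p_k/q_k = 14/1
k=1  a_k=1  p_k/q_k = 15/1
k=2  a_k=1  p_k/q_k = 29/2
…
k=6  a_k=1  p_k/q_k = 364/25
k=7  a_k=6  p_k/q_k = 2417/166
k=8  a_k=1  p_k/q_k = 2781/191
k=9  a_k=1  p_k/q_k = 5198/357
k=10  a_k=1  p_k/q_k = 7979/548
k=11  a_k=3  p_k/q_k = 29135/2001
k=12  a_k=1  p_k/q_k = 37114/2549
k=13  a_k=1  p_k/q_k = 66249/4550
(x₁, y₁) = (66249, 4550);  66249² − 212·4550² = 1 ✓
(66249+4550√212)^2 = 8777860001 + 602865900√212
(66249+4550√212)^3 = 1163048894346249 + 79878526013650√212
(66249+4550√212)^4 = 154101652394311440001 + 10583744939153731800√212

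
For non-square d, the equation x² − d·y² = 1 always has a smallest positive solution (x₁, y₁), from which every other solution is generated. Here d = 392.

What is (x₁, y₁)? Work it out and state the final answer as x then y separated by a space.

99 5

√392 → a₀=19, period (1,3,1,38); ℓ=4 even so k=3
k=0  a_k=19  p_k/q_k = 19/1
…
k=2  a_k=3  p_k/q_k = 79/4
k=3  a_k=1  p_k/q_k = 99/5
fundamental: x₁=99, y₁=5  (since 9801 − 392·25 = 1)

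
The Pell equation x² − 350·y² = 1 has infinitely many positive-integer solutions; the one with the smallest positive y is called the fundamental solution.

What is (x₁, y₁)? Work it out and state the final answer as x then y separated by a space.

√350 → a₀=18, period (1,2,2,2,1,36); ℓ=6 even so k=5
a_0=18:  p_0=18·1+0=18,  q_0=18·0+1=1
…
a_4=2:  p_4=2·131+56=318,  q_4=2·7+3=17
a_5=1:  p_5=1·318+131=449,  q_5=1·17+7=24
fundamental: x₁=449, y₁=24  (since 201601 − 350·576 = 1)

449 24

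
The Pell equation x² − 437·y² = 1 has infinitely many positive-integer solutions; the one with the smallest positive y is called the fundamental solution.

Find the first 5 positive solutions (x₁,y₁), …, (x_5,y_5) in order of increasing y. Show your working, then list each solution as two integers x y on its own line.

[20; 1,9,2,9,1,40] for √437; ℓ=6 ⇒ convergent index 5
i=0: a=20 ⇒ p=20, q=1
…
i=4: a=9 ⇒ p=4160, q=199
i=5: a=1 ⇒ p=4599, q=220
→ (4599, 220).  Check: 4599²=21150801, 437·220²=21150800, difference 1.
(4599+220√437)^2 = 42301601 + 2023560√437
(4599+220√437)^3 = 389090121399 + 18612704660√437
(4599+220√437)^4 = 3578850894326401 + 171199655439120√437
(4599+220√437)^5 = 32918270136924114999 + 1574694412116321100√437

4599 220
42301601 2023560
389090121399 18612704660
3578850894326401 171199655439120
32918270136924114999 1574694412116321100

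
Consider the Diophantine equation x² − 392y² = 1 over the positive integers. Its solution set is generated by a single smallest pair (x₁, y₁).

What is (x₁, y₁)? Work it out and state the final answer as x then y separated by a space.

99 5

d=392: √d = [19; 1,3,1,38] (ℓ=4, even), read p_3/q_3
k=0  a_k=19  p_k/q_k = 19/1
…
k=2  a_k=3  p_k/q_k = 79/4
k=3  a_k=1  p_k/q_k = 99/5
→ (99, 5).  Check: 99²=9801, 392·5²=9800, difference 1.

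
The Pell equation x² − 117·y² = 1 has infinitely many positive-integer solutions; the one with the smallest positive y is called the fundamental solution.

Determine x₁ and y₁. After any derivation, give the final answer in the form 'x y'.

649 60

√117 = [10; 1,4,2,4,1,20, …], period ℓ=6 (even) → k=5
k=0  a_k=10  p_k/q_k = 10/1
k=1  a_k=1  p_k/q_k = 11/1
k=2  a_k=4  p_k/q_k = 54/5
k=3  a_k=2  p_k/q_k = 119/11
k=4  a_k=4  p_k/q_k = 530/49
k=5  a_k=1  p_k/q_k = 649/60
(x₁, y₁) = (649, 60);  649² − 117·60² = 1 ✓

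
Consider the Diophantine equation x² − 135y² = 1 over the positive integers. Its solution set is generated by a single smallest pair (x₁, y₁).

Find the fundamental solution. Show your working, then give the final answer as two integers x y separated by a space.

244 21

[11; 1,1,1,1,1,1,1,22] for √135; ℓ=8 ⇒ convergent index 7
i=0: a=11 ⇒ p=11, q=1
…
i=3: a=1 ⇒ p=35, q=3
…
i=6: a=1 ⇒ p=151, q=13
i=7: a=1 ⇒ p=244, q=21
fundamental: x₁=244, y₁=21  (since 59536 − 135·441 = 1)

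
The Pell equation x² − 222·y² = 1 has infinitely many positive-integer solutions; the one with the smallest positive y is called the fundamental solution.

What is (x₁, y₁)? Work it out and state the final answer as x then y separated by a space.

149 10

√222 → a₀=14, period (1,8,1,28); ℓ=4 even so k=3
i=0: a=14 ⇒ p=14, q=1
…
i=2: a=8 ⇒ p=134, q=9
i=3: a=1 ⇒ p=149, q=10
→ (149, 10).  Check: 149²=22201, 222·10²=22200, difference 1.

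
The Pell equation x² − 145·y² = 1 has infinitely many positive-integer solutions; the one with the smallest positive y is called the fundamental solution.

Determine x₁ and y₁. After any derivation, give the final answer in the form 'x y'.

289 24

d=145: √d = [12; 24] (ℓ=1, odd), read p_1/q_1
i=0: a=12 ⇒ p=12, q=1
i=1: a=24 ⇒ p=289, q=24
(x₁, y₁) = (289, 24);  289² − 145·24² = 1 ✓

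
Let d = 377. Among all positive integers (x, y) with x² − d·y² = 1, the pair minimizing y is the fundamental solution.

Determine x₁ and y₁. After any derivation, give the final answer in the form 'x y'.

√377 → a₀=19, period (2,2,2,38); ℓ=4 even so k=3
k=0  a_k=19  p_k/q_k = 19/1
k=1  a_k=2  p_k/q_k = 39/2
k=2  a_k=2  p_k/q_k = 97/5
k=3  a_k=2  p_k/q_k = 233/12
fundamental: x₁=233, y₁=12  (since 54289 − 377·144 = 1)

233 12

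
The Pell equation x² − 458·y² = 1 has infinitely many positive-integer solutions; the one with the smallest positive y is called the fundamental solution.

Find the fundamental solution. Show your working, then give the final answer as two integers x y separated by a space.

22899 1070

√458 = [21; 2,2,42, …], period ℓ=3 (odd) → k=5
k=0  a_k=21  p_k/q_k = 21/1
k=1  a_k=2  p_k/q_k = 43/2
k=2  a_k=2  p_k/q_k = 107/5
k=3  a_k=42  p_k/q_k = 4537/212
k=4  a_k=2  p_k/q_k = 9181/429
k=5  a_k=2  p_k/q_k = 22899/1070
→ (22899, 1070).  Check: 22899²=524364201, 458·1070²=524364200, difference 1.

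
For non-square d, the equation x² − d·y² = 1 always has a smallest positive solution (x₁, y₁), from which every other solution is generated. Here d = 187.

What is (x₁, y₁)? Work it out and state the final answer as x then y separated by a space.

[13; 1,2,13,2,1,26] for √187; ℓ=6 ⇒ convergent index 5
a_0=13:  p_0=13·1+0=13,  q_0=13·0+1=1
a_1=1:  p_1=1·13+1=14,  q_1=1·1+0=1
…
a_4=2:  p_4=2·547+41=1135,  q_4=2·40+3=83
a_5=1:  p_5=1·1135+547=1682,  q_5=1·83+40=123
→ (1682, 123).  Check: 1682²=2829124, 187·123²=2829123, difference 1.

1682 123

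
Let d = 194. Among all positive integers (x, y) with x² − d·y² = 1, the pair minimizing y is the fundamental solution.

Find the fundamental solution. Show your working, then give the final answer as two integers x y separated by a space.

[13; 1,12,1,26] for √194; ℓ=4 ⇒ convergent index 3
k=0  a_k=13  p_k/q_k = 13/1
k=1  a_k=1  p_k/q_k = 14/1
k=2  a_k=12  p_k/q_k = 181/13
k=3  a_k=1  p_k/q_k = 195/14
→ (195, 14).  Check: 195²=38025, 194·14²=38024, difference 1.

195 14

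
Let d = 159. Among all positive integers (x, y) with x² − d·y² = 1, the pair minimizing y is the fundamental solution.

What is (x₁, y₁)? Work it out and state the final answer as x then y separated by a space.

√159 → a₀=12, period (1,1,1,1,3,1,1,1,1,24); ℓ=10 even so k=9
k=0  a_k=12  p_k/q_k = 12/1
…
k=2  a_k=1  p_k/q_k = 25/2
k=3  a_k=1  p_k/q_k = 38/3
k=4  a_k=1  p_k/q_k = 63/5
k=5  a_k=3  p_k/q_k = 227/18
…
k=7  a_k=1  p_k/q_k = 517/41
k=8  a_k=1  p_k/q_k = 807/64
k=9  a_k=1  p_k/q_k = 1324/105
fundamental: x₁=1324, y₁=105  (since 1752976 − 159·11025 = 1)

1324 105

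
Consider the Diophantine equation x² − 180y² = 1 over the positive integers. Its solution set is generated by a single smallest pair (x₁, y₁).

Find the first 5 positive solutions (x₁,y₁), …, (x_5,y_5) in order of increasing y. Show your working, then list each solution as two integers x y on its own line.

[13; 2,2,2,26] for √180; ℓ=4 ⇒ convergent index 3
i=0: a=13 ⇒ p=13, q=1
…
i=2: a=2 ⇒ p=67, q=5
i=3: a=2 ⇒ p=161, q=12
(x₁, y₁) = (161, 12);  161² − 180·12² = 1 ✓
k=2:  x_2 = 161·161+180·12·12 = 51841,  y_2 = 161·12+12·161 = 3864
k=3:  x_3 = 161·51841+180·12·3864 = 16692641,  y_3 = 161·3864+12·51841 = 1244196
k=4:  x_4 = 161·16692641+180·12·1244196 = 5374978561,  y_4 = 161·1244196+12·16692641 = 400627248
k=5:  x_5 = 161·5374978561+180·12·400627248 = 1730726404001,  y_5 = 161·400627248+12·5374978561 = 129000729660

161 12
51841 3864
16692641 1244196
5374978561 400627248
1730726404001 129000729660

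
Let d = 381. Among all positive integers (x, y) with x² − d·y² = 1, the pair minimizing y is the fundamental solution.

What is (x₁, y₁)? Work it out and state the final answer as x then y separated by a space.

d=381: √d = [19; 1,1,12,1,1,38] (ℓ=6, even), read p_5/q_5
a_0=19:  p_0=19·1+0=19,  q_0=19·0+1=1
…
a_4=1:  p_4=1·488+39=527,  q_4=1·25+2=27
a_5=1:  p_5=1·527+488=1015,  q_5=1·27+25=52
→ (1015, 52).  Check: 1015²=1030225, 381·52²=1030224, difference 1.

1015 52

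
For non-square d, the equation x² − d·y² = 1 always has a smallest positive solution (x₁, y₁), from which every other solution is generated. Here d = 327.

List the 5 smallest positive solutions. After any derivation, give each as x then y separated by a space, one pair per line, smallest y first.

√327 = [18; 12,36, …], period ℓ=2 (even) → k=1
a_0=18:  p_0=18·1+0=18,  q_0=18·0+1=1
a_1=12:  p_1=12·18+1=217,  q_1=12·1+0=12
→ (217, 12).  Check: 217²=47089, 327·12²=47088, difference 1.
(x_2, y_2) = (217·217 + 327·12·12, 217·12 + 12·217) = (94177, 5208)
(x_3, y_3) = (217·94177 + 327·12·5208, 217·5208 + 12·94177) = (40872601, 2260260)
(x_4, y_4) = (217·40872601 + 327·12·2260260, 217·2260260 + 12·40872601) = (17738614657, 980947632)
(x_5, y_5) = (217·17738614657 + 327·12·980947632, 217·980947632 + 12·17738614657) = (7698517888537, 425729012028)

217 12
94177 5208
40872601 2260260
17738614657 980947632
7698517888537 425729012028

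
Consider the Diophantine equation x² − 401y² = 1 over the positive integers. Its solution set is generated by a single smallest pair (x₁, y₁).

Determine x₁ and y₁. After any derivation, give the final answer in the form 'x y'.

[20; 40] for √401; ℓ=1 ⇒ convergent index 1
i=0: a=20 ⇒ p=20, q=1
i=1: a=40 ⇒ p=801, q=40
fundamental: x₁=801, y₁=40  (since 641601 − 401·1600 = 1)

801 40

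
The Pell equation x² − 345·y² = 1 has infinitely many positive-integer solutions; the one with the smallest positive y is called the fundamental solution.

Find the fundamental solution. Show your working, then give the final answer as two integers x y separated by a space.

6761 364

[18; 1,1,2,1,6,1,2,1,1,36] for √345; ℓ=10 ⇒ convergent index 9
k=0  a_k=18  p_k/q_k = 18/1
k=1  a_k=1  p_k/q_k = 19/1
k=2  a_k=1  p_k/q_k = 37/2
k=3  a_k=2  p_k/q_k = 93/5
k=4  a_k=1  p_k/q_k = 130/7
k=5  a_k=6  p_k/q_k = 873/47
…
k=7  a_k=2  p_k/q_k = 2879/155
k=8  a_k=1  p_k/q_k = 3882/209
k=9  a_k=1  p_k/q_k = 6761/364
(x₁, y₁) = (6761, 364);  6761² − 345·364² = 1 ✓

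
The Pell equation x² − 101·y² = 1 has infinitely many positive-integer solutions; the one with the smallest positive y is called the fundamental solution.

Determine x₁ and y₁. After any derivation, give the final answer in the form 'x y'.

201 20

d=101: √d = [10; 20] (ℓ=1, odd), read p_1/q_1
step 0: (10, 1)  from 10·(1,0) + (0,1)
step 1: (201, 20)  from 20·(10,1) + (1,0)
fundamental: x₁=201, y₁=20  (since 40401 − 101·400 = 1)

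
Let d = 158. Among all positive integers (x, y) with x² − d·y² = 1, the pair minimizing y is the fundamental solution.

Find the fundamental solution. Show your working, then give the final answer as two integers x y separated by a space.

√158 → a₀=12, period (1,1,3,12,3,1,1,24); ℓ=8 even so k=7
step 0: (12, 1)  from 12·(1,0) + (0,1)
step 1: (13, 1)  from 1·(12,1) + (1,0)
step 2: (25, 2)  from 1·(13,1) + (12,1)
step 3: (88, 7)  from 3·(25,2) + (13,1)
step 4: (1081, 86)  from 12·(88,7) + (25,2)
…
step 6: (4412, 351)  from 1·(3331,265) + (1081,86)
step 7: (7743, 616)  from 1·(4412,351) + (3331,265)
fundamental: x₁=7743, y₁=616  (since 59954049 − 158·379456 = 1)

7743 616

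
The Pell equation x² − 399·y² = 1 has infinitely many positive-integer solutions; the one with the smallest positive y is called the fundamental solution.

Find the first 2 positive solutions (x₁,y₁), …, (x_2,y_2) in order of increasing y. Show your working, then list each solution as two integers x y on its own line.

20 1
799 40

√399 → a₀=19, period (1,38); ℓ=2 even so k=1
step 0: (19, 1)  from 19·(1,0) + (0,1)
step 1: (20, 1)  from 1·(19,1) + (1,0)
fundamental: x₁=20, y₁=1  (since 400 − 399·1 = 1)
n=2: (20,1)∘(20,1) = (20·20+399·1·1, 20·1+1·20) = (799,40)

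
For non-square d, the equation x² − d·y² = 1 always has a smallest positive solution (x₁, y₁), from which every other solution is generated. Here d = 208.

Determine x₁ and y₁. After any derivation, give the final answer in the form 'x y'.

√208 = [14; 2,2,1,2,2,28, …], period ℓ=6 (even) → k=5
i=0: a=14 ⇒ p=14, q=1
…
i=2: a=2 ⇒ p=72, q=5
…
i=4: a=2 ⇒ p=274, q=19
i=5: a=2 ⇒ p=649, q=45
→ (649, 45).  Check: 649²=421201, 208·45²=421200, difference 1.

649 45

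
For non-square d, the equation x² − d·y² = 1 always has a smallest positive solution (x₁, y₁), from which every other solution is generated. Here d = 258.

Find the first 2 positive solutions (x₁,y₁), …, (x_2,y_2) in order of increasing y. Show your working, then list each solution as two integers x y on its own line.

257 16
132097 8224

d=258: √d = [16; 16,32] (ℓ=2, even), read p_1/q_1
k=0  a_k=16  p_k/q_k = 16/1
k=1  a_k=16  p_k/q_k = 257/16
(x₁, y₁) = (257, 16);  257² − 258·16² = 1 ✓
n=2: (257,16)∘(257,16) = (257·257+258·16·16, 257·16+16·257) = (132097,8224)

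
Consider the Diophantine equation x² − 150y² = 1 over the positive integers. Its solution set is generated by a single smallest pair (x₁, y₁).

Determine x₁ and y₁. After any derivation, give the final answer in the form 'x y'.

√150 → a₀=12, period (4,24); ℓ=2 even so k=1
step 0: (12, 1)  from 12·(1,0) + (0,1)
step 1: (49, 4)  from 4·(12,1) + (1,0)
→ (49, 4).  Check: 49²=2401, 150·4²=2400, difference 1.

49 4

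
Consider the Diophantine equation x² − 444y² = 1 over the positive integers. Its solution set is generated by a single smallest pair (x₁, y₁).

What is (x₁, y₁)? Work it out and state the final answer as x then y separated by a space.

295 14

√444 → a₀=21, period (14,42); ℓ=2 even so k=1
k=0  a_k=21  p_k/q_k = 21/1
k=1  a_k=14  p_k/q_k = 295/14
→ (295, 14).  Check: 295²=87025, 444·14²=87024, difference 1.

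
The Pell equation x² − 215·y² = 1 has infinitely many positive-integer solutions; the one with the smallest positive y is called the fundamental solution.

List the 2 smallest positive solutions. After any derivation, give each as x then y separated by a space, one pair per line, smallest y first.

d=215: √d = [14; 1,1,1,28] (ℓ=4, even), read p_3/q_3
step 0: (14, 1)  from 14·(1,0) + (0,1)
step 1: (15, 1)  from 1·(14,1) + (1,0)
step 2: (29, 2)  from 1·(15,1) + (14,1)
step 3: (44, 3)  from 1·(29,2) + (15,1)
fundamental: x₁=44, y₁=3  (since 1936 − 215·9 = 1)
(x_2, y_2) = (44·44 + 215·3·3, 44·3 + 3·44) = (3871, 264)

44 3
3871 264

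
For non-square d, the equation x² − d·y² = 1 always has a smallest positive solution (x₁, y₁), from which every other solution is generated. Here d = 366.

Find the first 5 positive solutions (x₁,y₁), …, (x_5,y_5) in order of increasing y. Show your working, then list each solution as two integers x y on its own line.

√366 → a₀=19, period (7,1,1,1,2,12,2,1,1,1,7,38); ℓ=12 even so k=11
step 0: (19, 1)  from 19·(1,0) + (0,1)
…
step 3: (287, 15)  from 1·(153,8) + (134,7)
…
step 6: (14444, 755)  from 12·(1167,61) + (440,23)
step 7: (30055, 1571)  from 2·(14444,755) + (1167,61)
…
step 10: (119053, 6223)  from 1·(74554,3897) + (44499,2326)
step 11: (907925, 47458)  from 7·(119053,6223) + (74554,3897)
fundamental: x₁=907925, y₁=47458  (since 824327805625 − 366·2252261764 = 1)
k=2:  x_2 = 907925·907925+366·47458·47458 = 1648655611249,  y_2 = 907925·47458+47458·907925 = 86176609300
k=3:  x_3 = 907925·1648655611249+366·47458·86176609300 = 2993711291685588725,  y_3 = 907925·86176609300+47458·1648655611249 = 156483795997357542
k=4:  x_4 = 907925·2993711291685588725+366·47458·156483795997357542 = 5436130649005627630680001,  y_4 = 907925·156483795997357542+47458·2993711291685588725 = 284151100961715516031400
k=5:  x_5 = 907925·5436130649005627630680001+366·47458·284151100961715516031400 = 9871197838993875221878594227125,  y_5 = 907925·284151100961715516031400+47458·5436130649005627630680001 = 515975776681174635989620332458

907925 47458
1648655611249 86176609300
2993711291685588725 156483795997357542
5436130649005627630680001 284151100961715516031400
9871197838993875221878594227125 515975776681174635989620332458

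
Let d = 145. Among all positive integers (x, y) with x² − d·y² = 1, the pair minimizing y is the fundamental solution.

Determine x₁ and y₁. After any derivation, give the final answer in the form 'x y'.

[12; 24] for √145; ℓ=1 ⇒ convergent index 1
i=0: a=12 ⇒ p=12, q=1
i=1: a=24 ⇒ p=289, q=24
fundamental: x₁=289, y₁=24  (since 83521 − 145·576 = 1)

289 24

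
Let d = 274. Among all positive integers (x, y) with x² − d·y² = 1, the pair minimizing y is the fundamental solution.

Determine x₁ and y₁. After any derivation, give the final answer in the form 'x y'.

d=274: √d = [16; 1,1,4,4,1,1,32] (ℓ=7, odd), read p_13/q_13
a_0=16:  p_0=16·1+0=16,  q_0=16·0+1=1
a_1=1:  p_1=1·16+1=17,  q_1=1·1+0=1
…
a_3=4:  p_3=4·33+17=149,  q_3=4·2+1=9
a_4=4:  p_4=4·149+33=629,  q_4=4·9+2=38
a_5=1:  p_5=1·629+149=778,  q_5=1·38+9=47
a_6=1:  p_6=1·778+629=1407,  q_6=1·47+38=85
a_7=32:  p_7=32·1407+778=45802,  q_7=32·85+47=2767
a_8=1:  p_8=1·45802+1407=47209,  q_8=1·2767+85=2852
a_9=1:  p_9=1·47209+45802=93011,  q_9=1·2852+2767=5619
a_10=4:  p_10=4·93011+47209=419253,  q_10=4·5619+2852=25328
a_11=4:  p_11=4·419253+93011=1770023,  q_11=4·25328+5619=106931
a_12=1:  p_12=1·1770023+419253=2189276,  q_12=1·106931+25328=132259
a_13=1:  p_13=1·2189276+1770023=3959299,  q_13=1·132259+106931=239190
(x₁, y₁) = (3959299, 239190);  3959299² − 274·239190² = 1 ✓

3959299 239190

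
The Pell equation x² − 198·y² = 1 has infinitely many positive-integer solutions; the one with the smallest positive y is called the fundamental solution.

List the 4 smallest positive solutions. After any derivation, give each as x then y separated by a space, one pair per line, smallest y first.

√198 = [14; 14,28, …], period ℓ=2 (even) → k=1
i=0: a=14 ⇒ p=14, q=1
i=1: a=14 ⇒ p=197, q=14
→ (197, 14).  Check: 197²=38809, 198·14²=38808, difference 1.
(197+14√198)^2 = 77617 + 5516√198
(197+14√198)^3 = 30580901 + 2173290√198
(197+14√198)^4 = 12048797377 + 856270744√198

197 14
77617 5516
30580901 2173290
12048797377 856270744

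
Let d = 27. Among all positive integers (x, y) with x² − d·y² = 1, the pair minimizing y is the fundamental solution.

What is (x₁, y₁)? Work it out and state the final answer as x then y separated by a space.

√27 = [5; 5,10, …], period ℓ=2 (even) → k=1
a_0=5:  p_0=5·1+0=5,  q_0=5·0+1=1
a_1=5:  p_1=5·5+1=26,  q_1=5·1+0=5
fundamental: x₁=26, y₁=5  (since 676 − 27·25 = 1)

26 5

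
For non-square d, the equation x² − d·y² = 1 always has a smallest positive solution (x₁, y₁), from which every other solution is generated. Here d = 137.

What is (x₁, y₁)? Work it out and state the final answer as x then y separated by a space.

6083073 519712

[11; 1,2,2,1,1,2,2,1,22] for √137; ℓ=9 ⇒ convergent index 17
a_0=11:  p_0=11·1+0=11,  q_0=11·0+1=1
…
a_4=1:  p_4=1·82+35=117,  q_4=1·7+3=10
a_5=1:  p_5=1·117+82=199,  q_5=1·10+7=17
…
a_7=2:  p_7=2·515+199=1229,  q_7=2·44+17=105
a_8=1:  p_8=1·1229+515=1744,  q_8=1·105+44=149
…
a_11=2:  p_11=2·41341+39597=122279,  q_11=2·3532+3383=10447
a_12=2:  p_12=2·122279+41341=285899,  q_12=2·10447+3532=24426
…
a_15=2:  p_15=2·694077+408178=1796332,  q_15=2·59299+34873=153471
a_16=2:  p_16=2·1796332+694077=4286741,  q_16=2·153471+59299=366241
a_17=1:  p_17=1·4286741+1796332=6083073,  q_17=1·366241+153471=519712
fundamental: x₁=6083073, y₁=519712  (since 37003777123329 − 137·270100562944 = 1)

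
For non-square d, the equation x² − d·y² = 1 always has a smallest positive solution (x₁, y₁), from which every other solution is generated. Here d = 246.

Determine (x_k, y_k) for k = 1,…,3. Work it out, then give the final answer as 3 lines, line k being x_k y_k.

88805 5662
15772656049 1005627820
2801381440774085 178609557104538

d=246: √d = [15; 1,2,5,1,14,1,5,2,1,30] (ℓ=10, even), read p_9/q_9
i=0: a=15 ⇒ p=15, q=1
…
i=2: a=2 ⇒ p=47, q=3
i=3: a=5 ⇒ p=251, q=16
i=4: a=1 ⇒ p=298, q=19
…
i=6: a=1 ⇒ p=4721, q=301
i=7: a=5 ⇒ p=28028, q=1787
i=8: a=2 ⇒ p=60777, q=3875
i=9: a=1 ⇒ p=88805, q=5662
→ (88805, 5662).  Check: 88805²=7886328025, 246·5662²=7886328024, difference 1.
(88805+5662√246)^2 = 15772656049 + 1005627820√246
(88805+5662√246)^3 = 2801381440774085 + 178609557104538√246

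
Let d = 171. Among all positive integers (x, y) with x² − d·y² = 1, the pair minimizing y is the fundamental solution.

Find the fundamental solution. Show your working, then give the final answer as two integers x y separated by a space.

170 13

√171 → a₀=13, period (13,26); ℓ=2 even so k=1
step 0: (13, 1)  from 13·(1,0) + (0,1)
step 1: (170, 13)  from 13·(13,1) + (1,0)
→ (170, 13).  Check: 170²=28900, 171·13²=28899, difference 1.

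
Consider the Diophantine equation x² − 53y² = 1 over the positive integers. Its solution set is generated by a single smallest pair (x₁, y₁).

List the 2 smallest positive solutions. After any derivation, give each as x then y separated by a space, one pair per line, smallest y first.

66249 9100
8777860001 1205731800

√53 → a₀=7, period (3,1,1,3,14); ℓ=5 odd so k=9
k=0  a_k=7  p_k/q_k = 7/1
…
k=3  a_k=1  p_k/q_k = 51/7
…
k=7  a_k=1  p_k/q_k = 10578/1453
k=8  a_k=1  p_k/q_k = 18557/2549
k=9  a_k=3  p_k/q_k = 66249/9100
fundamental: x₁=66249, y₁=9100  (since 4388930001 − 53·82810000 = 1)
(66249+9100√53)^2 = 8777860001 + 1205731800√53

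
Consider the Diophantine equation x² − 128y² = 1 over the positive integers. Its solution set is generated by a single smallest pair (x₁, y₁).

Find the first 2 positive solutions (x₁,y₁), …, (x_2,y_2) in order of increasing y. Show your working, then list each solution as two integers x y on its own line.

577 51
665857 58854

d=128: √d = [11; 3,5,3,22] (ℓ=4, even), read p_3/q_3
k=0  a_k=11  p_k/q_k = 11/1
…
k=2  a_k=5  p_k/q_k = 181/16
k=3  a_k=3  p_k/q_k = 577/51
→ (577, 51).  Check: 577²=332929, 128·51²=332928, difference 1.
k=2:  x_2 = 577·577+128·51·51 = 665857,  y_2 = 577·51+51·577 = 58854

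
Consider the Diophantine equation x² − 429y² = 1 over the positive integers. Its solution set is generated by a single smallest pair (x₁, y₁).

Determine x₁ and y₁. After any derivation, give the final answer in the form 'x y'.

1524095 73584

√429 → a₀=20, period (1,2,2,9,1,12,1,9,2,2,1,40); ℓ=12 even so k=11
step 0: (20, 1)  from 20·(1,0) + (0,1)
…
step 3: (145, 7)  from 2·(62,3) + (21,1)
…
step 6: (19511, 942)  from 12·(1512,73) + (1367,66)
step 7: (21023, 1015)  from 1·(19511,942) + (1512,73)
…
step 10: (1085636, 52415)  from 2·(438459,21169) + (208718,10077)
step 11: (1524095, 73584)  from 1·(1085636,52415) + (438459,21169)
(x₁, y₁) = (1524095, 73584);  1524095² − 429·73584² = 1 ✓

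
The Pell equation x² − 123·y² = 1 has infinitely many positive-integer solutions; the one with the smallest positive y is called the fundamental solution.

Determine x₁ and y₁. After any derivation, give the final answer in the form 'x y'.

√123 = [11; 11,22, …], period ℓ=2 (even) → k=1
step 0: (11, 1)  from 11·(1,0) + (0,1)
step 1: (122, 11)  from 11·(11,1) + (1,0)
→ (122, 11).  Check: 122²=14884, 123·11²=14883, difference 1.

122 11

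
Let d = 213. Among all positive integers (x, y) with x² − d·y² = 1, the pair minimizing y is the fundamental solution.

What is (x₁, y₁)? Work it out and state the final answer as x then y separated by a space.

√213 = [14; 1,1,2,6,1,8,1,6,2,1,1,28, …], period ℓ=12 (even) → k=11
i=0: a=14 ⇒ p=14, q=1
i=1: a=1 ⇒ p=15, q=1
i=2: a=1 ⇒ p=29, q=2
…
i=7: a=1 ⇒ p=5327, q=365
i=8: a=6 ⇒ p=36749, q=2518
i=9: a=2 ⇒ p=78825, q=5401
i=10: a=1 ⇒ p=115574, q=7919
i=11: a=1 ⇒ p=194399, q=13320
→ (194399, 13320).  Check: 194399²=37790971201, 213·13320²=37790971200, difference 1.

194399 13320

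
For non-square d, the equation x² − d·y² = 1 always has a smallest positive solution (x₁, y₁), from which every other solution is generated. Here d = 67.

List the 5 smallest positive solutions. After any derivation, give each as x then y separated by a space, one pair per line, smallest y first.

[8; 5,2,1,1,7,1,1,2,5,16] for √67; ℓ=10 ⇒ convergent index 9
step 0: (8, 1)  from 8·(1,0) + (0,1)
step 1: (41, 5)  from 5·(8,1) + (1,0)
step 2: (90, 11)  from 2·(41,5) + (8,1)
…
step 5: (1678, 205)  from 7·(221,27) + (131,16)
…
step 8: (9053, 1106)  from 2·(3577,437) + (1899,232)
step 9: (48842, 5967)  from 5·(9053,1106) + (3577,437)
(x₁, y₁) = (48842, 5967);  48842² − 67·5967² = 1 ✓
n=2: (48842,5967)∘(48842,5967) = (48842·48842+67·5967·5967, 48842·5967+5967·48842) = (4771081927,582880428)
n=3: (4771081927,582880428)∘(48842,5967) = (48842·4771081927+67·5967·582880428, 48842·582880428+5967·4771081927) = (466058366908226,56938091722785)
n=4: (466058366908226,56938091722785)∘(48842,5967) = (48842·466058366908226+67·5967·56938091722785, 48842·56938091722785+5967·466058366908226) = (45526445508292066657,5561940551265649512)
n=5: (45526445508292066657,5561940551265649512)∘(48842,5967) = (48842·45526445508292066657+67·5967·5561940551265649512, 48842·5561940551265649512+5967·45526445508292066657) = (4447205302565943872414162,543312600752895615207423)

48842 5967
4771081927 582880428
466058366908226 56938091722785
45526445508292066657 5561940551265649512
4447205302565943872414162 543312600752895615207423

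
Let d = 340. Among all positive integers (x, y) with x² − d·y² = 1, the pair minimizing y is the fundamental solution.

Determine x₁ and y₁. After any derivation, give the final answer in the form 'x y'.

285769 15498

d=340: √d = [18; 2,3,1,1,1,…,3,2,36] (ℓ=14, even), read p_13/q_13
i=0: a=18 ⇒ p=18, q=1
i=1: a=2 ⇒ p=37, q=2
…
i=3: a=1 ⇒ p=166, q=9
i=4: a=1 ⇒ p=295, q=16
i=5: a=1 ⇒ p=461, q=25
…
i=7: a=8 ⇒ p=6509, q=353
…
i=9: a=1 ⇒ p=13774, q=747
…
i=11: a=1 ⇒ p=34813, q=1888
i=12: a=3 ⇒ p=125478, q=6805
i=13: a=2 ⇒ p=285769, q=15498
→ (285769, 15498).  Check: 285769²=81663921361, 340·15498²=81663921360, difference 1.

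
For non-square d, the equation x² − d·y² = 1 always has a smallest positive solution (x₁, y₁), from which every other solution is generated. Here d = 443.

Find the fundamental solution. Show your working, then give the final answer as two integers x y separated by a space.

√443 = [21; 21,42, …], period ℓ=2 (even) → k=1
i=0: a=21 ⇒ p=21, q=1
i=1: a=21 ⇒ p=442, q=21
→ (442, 21).  Check: 442²=195364, 443·21²=195363, difference 1.

442 21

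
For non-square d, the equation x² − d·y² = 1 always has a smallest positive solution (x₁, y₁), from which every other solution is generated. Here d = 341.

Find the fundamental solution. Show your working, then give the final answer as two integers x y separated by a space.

10626551 575460

d=341: √d = [18; 2,6,1,8,2,…,6,2,36] (ℓ=14, even), read p_13/q_13
a_0=18:  p_0=18·1+0=18,  q_0=18·0+1=1
…
a_3=1:  p_3=1·240+37=277,  q_3=1·13+2=15
a_4=8:  p_4=8·277+240=2456,  q_4=8·15+13=133
a_5=2:  p_5=2·2456+277=5189,  q_5=2·133+15=281
a_6=1:  p_6=1·5189+2456=7645,  q_6=1·281+133=414
…
a_8=1:  p_8=1·20479+7645=28124,  q_8=1·1109+414=1523
…
a_12=6:  p_12=6·718667+641940=4953942,  q_12=6·38918+34763=268271
a_13=2:  p_13=2·4953942+718667=10626551,  q_13=2·268271+38918=575460
fundamental: x₁=10626551, y₁=575460  (since 112923586155601 − 341·331154211600 = 1)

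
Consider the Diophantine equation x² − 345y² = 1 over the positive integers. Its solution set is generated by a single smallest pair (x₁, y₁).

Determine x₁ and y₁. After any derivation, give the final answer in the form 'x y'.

6761 364

√345 → a₀=18, period (1,1,2,1,6,1,2,1,1,36); ℓ=10 even so k=9
k=0  a_k=18  p_k/q_k = 18/1
…
k=4  a_k=1  p_k/q_k = 130/7
…
k=7  a_k=2  p_k/q_k = 2879/155
k=8  a_k=1  p_k/q_k = 3882/209
k=9  a_k=1  p_k/q_k = 6761/364
→ (6761, 364).  Check: 6761²=45711121, 345·364²=45711120, difference 1.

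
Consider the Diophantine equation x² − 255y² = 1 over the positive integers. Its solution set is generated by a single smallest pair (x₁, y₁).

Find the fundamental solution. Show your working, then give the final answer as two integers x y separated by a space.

d=255: √d = [15; 1,30] (ℓ=2, even), read p_1/q_1
i=0: a=15 ⇒ p=15, q=1
i=1: a=1 ⇒ p=16, q=1
(x₁, y₁) = (16, 1);  16² − 255·1² = 1 ✓

16 1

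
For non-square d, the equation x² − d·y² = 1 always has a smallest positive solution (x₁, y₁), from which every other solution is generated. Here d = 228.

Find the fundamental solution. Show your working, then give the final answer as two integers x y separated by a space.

151 10

√228 → a₀=15, period (10,30); ℓ=2 even so k=1
step 0: (15, 1)  from 15·(1,0) + (0,1)
step 1: (151, 10)  from 10·(15,1) + (1,0)
→ (151, 10).  Check: 151²=22801, 228·10²=22800, difference 1.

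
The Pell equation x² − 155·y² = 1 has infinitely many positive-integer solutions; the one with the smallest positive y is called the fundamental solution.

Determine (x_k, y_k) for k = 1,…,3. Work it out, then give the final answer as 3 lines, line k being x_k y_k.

249 20
124001 9960
61752249 4960060

d=155: √d = [12; 2,4,2,24] (ℓ=4, even), read p_3/q_3
step 0: (12, 1)  from 12·(1,0) + (0,1)
step 1: (25, 2)  from 2·(12,1) + (1,0)
step 2: (112, 9)  from 4·(25,2) + (12,1)
step 3: (249, 20)  from 2·(112,9) + (25,2)
(x₁, y₁) = (249, 20);  249² − 155·20² = 1 ✓
(249+20√155)^2 = 124001 + 9960√155
(249+20√155)^3 = 61752249 + 4960060√155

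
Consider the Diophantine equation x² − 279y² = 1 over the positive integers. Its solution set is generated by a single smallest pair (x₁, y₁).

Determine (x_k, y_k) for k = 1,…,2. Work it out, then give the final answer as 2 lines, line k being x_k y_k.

√279 → a₀=16, period (1,2,2,1,2,2,1,32); ℓ=8 even so k=7
step 0: (16, 1)  from 16·(1,0) + (0,1)
…
step 3: (117, 7)  from 2·(50,3) + (17,1)
…
step 5: (451, 27)  from 2·(167,10) + (117,7)
step 6: (1069, 64)  from 2·(451,27) + (167,10)
step 7: (1520, 91)  from 1·(1069,64) + (451,27)
(x₁, y₁) = (1520, 91);  1520² − 279·91² = 1 ✓
n=2: (1520,91)∘(1520,91) = (1520·1520+279·91·91, 1520·91+91·1520) = (4620799,276640)

1520 91
4620799 276640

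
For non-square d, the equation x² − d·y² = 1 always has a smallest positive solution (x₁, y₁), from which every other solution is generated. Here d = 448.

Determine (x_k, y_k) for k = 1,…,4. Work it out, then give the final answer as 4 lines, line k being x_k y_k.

127 6
32257 1524
8193151 387090
2081028097 98319336

[21; 6,42] for √448; ℓ=2 ⇒ convergent index 1
a_0=21:  p_0=21·1+0=21,  q_0=21·0+1=1
a_1=6:  p_1=6·21+1=127,  q_1=6·1+0=6
→ (127, 6).  Check: 127²=16129, 448·6²=16128, difference 1.
(x_2, y_2) = (127·127 + 448·6·6, 127·6 + 6·127) = (32257, 1524)
(x_3, y_3) = (127·32257 + 448·6·1524, 127·1524 + 6·32257) = (8193151, 387090)
(x_4, y_4) = (127·8193151 + 448·6·387090, 127·387090 + 6·8193151) = (2081028097, 98319336)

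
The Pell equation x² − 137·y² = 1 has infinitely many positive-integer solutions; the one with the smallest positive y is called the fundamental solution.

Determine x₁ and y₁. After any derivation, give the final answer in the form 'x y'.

d=137: √d = [11; 1,2,2,1,1,2,2,1,22] (ℓ=9, odd), read p_17/q_17
step 0: (11, 1)  from 11·(1,0) + (0,1)
…
step 3: (82, 7)  from 2·(35,3) + (12,1)
step 4: (117, 10)  from 1·(82,7) + (35,3)
…
step 6: (515, 44)  from 2·(199,17) + (117,10)
…
step 9: (39597, 3383)  from 22·(1744,149) + (1229,105)
…
step 11: (122279, 10447)  from 2·(41341,3532) + (39597,3383)
…
step 13: (408178, 34873)  from 1·(285899,24426) + (122279,10447)
step 14: (694077, 59299)  from 1·(408178,34873) + (285899,24426)
…
step 16: (4286741, 366241)  from 2·(1796332,153471) + (694077,59299)
step 17: (6083073, 519712)  from 1·(4286741,366241) + (1796332,153471)
→ (6083073, 519712).  Check: 6083073²=37003777123329, 137·519712²=37003777123328, difference 1.

6083073 519712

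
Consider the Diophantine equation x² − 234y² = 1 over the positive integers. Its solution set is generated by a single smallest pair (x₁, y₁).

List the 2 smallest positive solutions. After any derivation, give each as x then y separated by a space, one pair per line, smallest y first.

5201 340
54100801 3536680

√234 = [15; 3,2,1,2,1,2,3,30, …], period ℓ=8 (even) → k=7
step 0: (15, 1)  from 15·(1,0) + (0,1)
step 1: (46, 3)  from 3·(15,1) + (1,0)
step 2: (107, 7)  from 2·(46,3) + (15,1)
…
step 4: (413, 27)  from 2·(153,10) + (107,7)
step 5: (566, 37)  from 1·(413,27) + (153,10)
step 6: (1545, 101)  from 2·(566,37) + (413,27)
step 7: (5201, 340)  from 3·(1545,101) + (566,37)
→ (5201, 340).  Check: 5201²=27050401, 234·340²=27050400, difference 1.
k=2:  x_2 = 5201·5201+234·340·340 = 54100801,  y_2 = 5201·340+340·5201 = 3536680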